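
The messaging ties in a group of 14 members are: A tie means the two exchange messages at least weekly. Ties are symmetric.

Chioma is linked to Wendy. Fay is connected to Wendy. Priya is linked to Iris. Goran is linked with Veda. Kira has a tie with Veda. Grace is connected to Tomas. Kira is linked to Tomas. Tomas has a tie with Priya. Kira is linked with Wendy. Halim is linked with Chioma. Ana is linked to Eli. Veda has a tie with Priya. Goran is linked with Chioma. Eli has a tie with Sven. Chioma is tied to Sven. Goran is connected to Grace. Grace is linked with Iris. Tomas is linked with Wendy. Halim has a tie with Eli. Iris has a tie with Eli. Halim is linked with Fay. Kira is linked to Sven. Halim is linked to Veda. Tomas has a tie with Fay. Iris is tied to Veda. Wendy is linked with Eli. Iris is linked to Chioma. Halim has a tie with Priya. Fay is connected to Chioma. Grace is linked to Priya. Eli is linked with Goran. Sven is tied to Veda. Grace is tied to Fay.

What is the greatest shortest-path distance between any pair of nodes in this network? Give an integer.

Eccentricity of each node (its greatest distance to any other): Ana:3, Chioma:3, Eli:2, Fay:3, Goran:2, Grace:3, Halim:2, Iris:2, Kira:3, Priya:3, Sven:3, Tomas:3, Veda:3, Wendy:2.
The maximum eccentricity is 3, realized for instance by the pair Sven–Grace via Sven – Eli – Iris – Grace. So the diameter is 3.

3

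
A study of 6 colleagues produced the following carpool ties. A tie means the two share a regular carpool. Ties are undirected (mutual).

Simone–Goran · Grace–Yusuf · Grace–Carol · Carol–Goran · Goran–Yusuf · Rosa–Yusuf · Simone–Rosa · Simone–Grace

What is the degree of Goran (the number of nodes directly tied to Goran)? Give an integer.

3

Goran is directly tied to Carol, Simone, and Yusuf. That is 3 neighbors, so the degree of Goran is 3.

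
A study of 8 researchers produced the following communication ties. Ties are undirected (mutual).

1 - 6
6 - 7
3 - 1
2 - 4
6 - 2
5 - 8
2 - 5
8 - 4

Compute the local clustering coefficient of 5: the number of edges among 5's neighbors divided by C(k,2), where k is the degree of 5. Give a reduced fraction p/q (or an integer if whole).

5's neighbors: 2 and 8 (k = 2).
Possible neighbor pairs: C(2,2) = 1. Edges among them: none → e = 0.
Clustering(5) = 0/1.

0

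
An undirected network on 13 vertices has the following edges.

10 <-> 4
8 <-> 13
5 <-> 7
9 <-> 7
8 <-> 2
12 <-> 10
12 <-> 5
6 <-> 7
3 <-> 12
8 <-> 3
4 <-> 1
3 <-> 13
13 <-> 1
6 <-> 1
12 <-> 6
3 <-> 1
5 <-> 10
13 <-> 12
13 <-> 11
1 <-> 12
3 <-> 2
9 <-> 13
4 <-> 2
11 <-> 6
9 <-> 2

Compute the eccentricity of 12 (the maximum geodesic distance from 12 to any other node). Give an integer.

Distances from 12: 1:1, 2:2, 3:1, 4:2, 5:1, 6:1, 7:2, 8:2, 9:2, 10:1, 11:2, 13:1.
The largest is 2 (to 4, 8, 2, 7, 11, and 9), so the eccentricity of 12 is 2.

2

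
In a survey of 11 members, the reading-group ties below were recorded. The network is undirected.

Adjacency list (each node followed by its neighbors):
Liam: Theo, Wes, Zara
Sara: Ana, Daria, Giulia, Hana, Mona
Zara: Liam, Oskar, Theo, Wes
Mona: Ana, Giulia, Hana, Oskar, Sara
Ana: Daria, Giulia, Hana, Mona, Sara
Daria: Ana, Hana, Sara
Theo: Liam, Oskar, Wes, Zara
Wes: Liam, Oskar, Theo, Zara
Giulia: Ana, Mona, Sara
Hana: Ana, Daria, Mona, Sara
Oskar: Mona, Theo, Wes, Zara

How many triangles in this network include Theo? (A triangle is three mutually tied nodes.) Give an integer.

Theo's neighbors: Liam, Oskar, Wes, and Zara.
Neighbor pairs that are themselves tied: Theo–Liam–Wes; Theo–Liam–Zara; Theo–Oskar–Wes; Theo–Oskar–Zara; Theo–Wes–Zara. Each forms one triangle with Theo, for 5 in total.

5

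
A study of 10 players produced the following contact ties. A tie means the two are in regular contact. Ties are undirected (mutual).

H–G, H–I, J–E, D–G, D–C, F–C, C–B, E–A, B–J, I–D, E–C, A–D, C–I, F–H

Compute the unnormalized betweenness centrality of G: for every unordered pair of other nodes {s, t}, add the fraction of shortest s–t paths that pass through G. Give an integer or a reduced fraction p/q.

Pairs whose geodesics pass through G — D–H: 1/2; A–H: 1/2.
All other pairs contribute 0.
Summing the contributions gives betweenness(G) = 1.

1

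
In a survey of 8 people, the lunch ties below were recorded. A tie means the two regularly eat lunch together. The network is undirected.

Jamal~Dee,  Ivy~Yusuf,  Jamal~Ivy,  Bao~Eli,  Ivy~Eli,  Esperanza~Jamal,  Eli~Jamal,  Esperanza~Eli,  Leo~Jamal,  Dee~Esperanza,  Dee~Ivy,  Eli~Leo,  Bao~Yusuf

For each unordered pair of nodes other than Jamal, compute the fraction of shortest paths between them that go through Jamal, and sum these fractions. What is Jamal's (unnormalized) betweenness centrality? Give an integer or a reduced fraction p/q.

7/2

Pairs whose geodesics pass through Jamal — Esperanza–Ivy: 1/3; Esperanza–Leo: 1/2; Esperanza–Yusuf: 1/4; Bao–Dee: 1/4; Eli–Dee: 1/3; Ivy–Leo: 1/2; Dee–Leo: 1; Leo–Yusuf: 1/3.
All other pairs contribute 0.
Summing the contributions gives betweenness(Jamal) = 7/2.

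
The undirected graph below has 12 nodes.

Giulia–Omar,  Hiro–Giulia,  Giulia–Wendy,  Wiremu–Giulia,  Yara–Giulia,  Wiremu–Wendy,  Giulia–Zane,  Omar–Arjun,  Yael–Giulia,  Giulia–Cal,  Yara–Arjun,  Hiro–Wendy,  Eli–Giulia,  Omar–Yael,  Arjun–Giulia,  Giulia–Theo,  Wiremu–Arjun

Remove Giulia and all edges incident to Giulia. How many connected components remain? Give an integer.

5

Without Giulia, the remaining ties split the others into: {Arjun, Hiro, Omar, Wendy, Wiremu, Yael, Yara}; {Zane}; {Cal}; {Eli}; {Theo}.
That's 5 separate components.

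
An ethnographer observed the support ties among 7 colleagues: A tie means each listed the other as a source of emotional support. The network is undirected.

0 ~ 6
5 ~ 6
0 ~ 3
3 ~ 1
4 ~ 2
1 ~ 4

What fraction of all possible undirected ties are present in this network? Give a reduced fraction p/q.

There are 6 edges and 7 nodes, so the maximum possible is C(7,2) = 21.
Density = 6/21 = 2/7.

2/7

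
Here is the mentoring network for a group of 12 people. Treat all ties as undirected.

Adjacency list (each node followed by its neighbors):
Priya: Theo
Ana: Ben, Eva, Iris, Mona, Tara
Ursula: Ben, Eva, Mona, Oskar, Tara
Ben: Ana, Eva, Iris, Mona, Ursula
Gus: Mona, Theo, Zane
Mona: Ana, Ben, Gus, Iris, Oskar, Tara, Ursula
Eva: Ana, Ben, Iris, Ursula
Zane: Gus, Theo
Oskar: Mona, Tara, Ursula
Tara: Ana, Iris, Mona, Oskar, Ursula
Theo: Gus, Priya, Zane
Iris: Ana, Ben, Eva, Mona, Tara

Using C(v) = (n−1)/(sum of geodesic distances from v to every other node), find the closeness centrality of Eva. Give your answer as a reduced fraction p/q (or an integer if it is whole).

11/26

Distances from Eva: Ana:1, Ben:1, Gus:3, Iris:1, Mona:2, Oskar:2, Priya:5, Tara:2, Theo:4, Ursula:1, Zane:4. Sum = 26.
n = 12, so closeness = 11/26.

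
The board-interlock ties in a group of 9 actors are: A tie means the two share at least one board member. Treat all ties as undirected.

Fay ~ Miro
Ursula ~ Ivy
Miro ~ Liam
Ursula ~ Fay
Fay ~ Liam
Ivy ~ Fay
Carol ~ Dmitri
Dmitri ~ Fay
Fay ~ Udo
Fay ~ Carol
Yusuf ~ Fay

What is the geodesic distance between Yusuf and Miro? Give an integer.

One shortest route is Yusuf – Fay – Miro, which uses 2 edges, and Yusuf and Miro are not directly tied, so nothing shorter exists. So d(Yusuf,Miro) = 2.

2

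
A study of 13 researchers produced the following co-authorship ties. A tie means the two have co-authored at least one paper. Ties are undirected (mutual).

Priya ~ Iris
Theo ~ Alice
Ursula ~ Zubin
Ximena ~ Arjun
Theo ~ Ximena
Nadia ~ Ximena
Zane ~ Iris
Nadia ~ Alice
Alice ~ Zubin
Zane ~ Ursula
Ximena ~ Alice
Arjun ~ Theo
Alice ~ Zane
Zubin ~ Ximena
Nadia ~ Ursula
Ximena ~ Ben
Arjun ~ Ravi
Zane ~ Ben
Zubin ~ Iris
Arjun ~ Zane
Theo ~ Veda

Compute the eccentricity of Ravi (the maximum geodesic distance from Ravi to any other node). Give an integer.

4

Distances from Ravi: Alice:3, Arjun:1, Ben:3, Iris:3, Nadia:3, Priya:4, Theo:2, Ursula:3, Veda:3, Ximena:2, Zane:2, Zubin:3.
The largest is 4 (to Priya), so the eccentricity of Ravi is 4.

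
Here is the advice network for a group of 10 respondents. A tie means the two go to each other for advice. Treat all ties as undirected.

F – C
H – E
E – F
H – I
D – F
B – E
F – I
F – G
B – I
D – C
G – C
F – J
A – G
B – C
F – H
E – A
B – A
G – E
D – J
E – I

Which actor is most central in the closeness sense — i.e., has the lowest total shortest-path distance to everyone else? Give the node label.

Farness (sum of distances to all others) for each node — A:17, B:15, C:14, D:16, E:12, F:11, G:14, H:15, I:14, J:18.
The smallest farness is 11, for F, so F has the highest closeness.

F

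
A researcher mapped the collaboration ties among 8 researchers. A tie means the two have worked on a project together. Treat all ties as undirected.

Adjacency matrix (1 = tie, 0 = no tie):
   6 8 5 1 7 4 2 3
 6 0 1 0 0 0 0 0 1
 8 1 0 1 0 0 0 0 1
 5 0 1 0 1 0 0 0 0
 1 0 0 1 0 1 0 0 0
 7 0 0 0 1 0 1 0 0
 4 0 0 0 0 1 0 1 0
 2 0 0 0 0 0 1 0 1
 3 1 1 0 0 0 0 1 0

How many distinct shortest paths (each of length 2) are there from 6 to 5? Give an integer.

1

The shortest distance is 2, and the only length-2 path is 6–8–5. So there is exactly 1 shortest path.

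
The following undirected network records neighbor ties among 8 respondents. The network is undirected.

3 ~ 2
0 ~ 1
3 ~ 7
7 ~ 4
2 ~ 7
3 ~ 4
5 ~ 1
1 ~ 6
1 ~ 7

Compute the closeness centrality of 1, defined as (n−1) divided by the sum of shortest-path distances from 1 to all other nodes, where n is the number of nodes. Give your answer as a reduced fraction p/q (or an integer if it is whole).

Distances from 1: 0:1, 2:2, 3:2, 4:2, 5:1, 6:1, 7:1. Sum = 10.
n = 8, so closeness = 7/10.

7/10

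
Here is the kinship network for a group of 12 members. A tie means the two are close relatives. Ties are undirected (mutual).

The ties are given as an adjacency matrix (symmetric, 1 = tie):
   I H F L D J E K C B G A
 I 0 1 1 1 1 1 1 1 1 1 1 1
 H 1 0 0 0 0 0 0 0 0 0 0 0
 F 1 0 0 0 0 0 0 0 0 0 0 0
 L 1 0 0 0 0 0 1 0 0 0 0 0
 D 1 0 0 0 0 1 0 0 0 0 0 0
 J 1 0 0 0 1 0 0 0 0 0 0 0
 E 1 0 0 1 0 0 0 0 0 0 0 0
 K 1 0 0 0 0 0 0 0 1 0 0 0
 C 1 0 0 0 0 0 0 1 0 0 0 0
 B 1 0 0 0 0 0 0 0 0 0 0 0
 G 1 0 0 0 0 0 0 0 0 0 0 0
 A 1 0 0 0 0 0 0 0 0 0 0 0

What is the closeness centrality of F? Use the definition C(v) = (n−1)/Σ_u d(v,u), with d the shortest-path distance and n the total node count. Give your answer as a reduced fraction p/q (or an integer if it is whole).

11/21

Distances from F: A:2, B:2, C:2, D:2, E:2, G:2, H:2, I:1, J:2, K:2, L:2. Sum = 21.
n = 12, so closeness = 11/21.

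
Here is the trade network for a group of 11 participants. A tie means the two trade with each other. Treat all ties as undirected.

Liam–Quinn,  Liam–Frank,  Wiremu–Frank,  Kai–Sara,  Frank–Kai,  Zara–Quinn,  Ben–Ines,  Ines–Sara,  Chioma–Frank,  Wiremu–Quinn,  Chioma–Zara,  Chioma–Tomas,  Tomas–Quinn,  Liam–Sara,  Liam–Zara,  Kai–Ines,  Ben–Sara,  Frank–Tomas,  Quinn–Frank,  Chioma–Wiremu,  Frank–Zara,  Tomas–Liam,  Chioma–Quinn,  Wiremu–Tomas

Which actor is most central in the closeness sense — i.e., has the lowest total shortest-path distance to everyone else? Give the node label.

Frank

Farness (sum of distances to all others) for each node — Ben:26, Chioma:19, Frank:14, Ines:22, Kai:17, Liam:15, Quinn:16, Sara:18, Tomas:17, Wiremu:20, Zara:18.
The smallest farness is 14, for Frank, so Frank has the highest closeness.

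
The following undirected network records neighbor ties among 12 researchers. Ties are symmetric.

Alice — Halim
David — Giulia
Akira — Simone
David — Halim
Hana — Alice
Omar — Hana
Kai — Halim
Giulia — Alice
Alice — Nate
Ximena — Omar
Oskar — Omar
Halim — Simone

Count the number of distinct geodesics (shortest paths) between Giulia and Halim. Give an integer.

The shortest distance is 2. The length-2 paths are: Giulia–David–Halim; Giulia–Alice–Halim.
That gives 2 distinct shortest paths.

2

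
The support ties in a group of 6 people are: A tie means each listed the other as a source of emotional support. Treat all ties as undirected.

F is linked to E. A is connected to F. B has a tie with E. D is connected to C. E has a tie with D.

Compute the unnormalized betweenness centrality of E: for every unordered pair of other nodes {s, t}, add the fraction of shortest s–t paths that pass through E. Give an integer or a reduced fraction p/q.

Pairs whose geodesics pass through E — F–B: 1; F–D: 1; F–C: 1; B–D: 1; B–A: 1; B–C: 1; D–A: 1; A–C: 1.
All other pairs contribute 0.
Summing the contributions gives betweenness(E) = 8.

8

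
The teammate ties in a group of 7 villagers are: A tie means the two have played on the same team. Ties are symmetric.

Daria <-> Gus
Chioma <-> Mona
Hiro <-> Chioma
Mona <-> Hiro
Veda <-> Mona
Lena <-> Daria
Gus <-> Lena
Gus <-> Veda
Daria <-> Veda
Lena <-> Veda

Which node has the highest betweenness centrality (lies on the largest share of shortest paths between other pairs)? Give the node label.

Unnormalized betweenness of each node: Chioma:0, Daria:0, Gus:0, Hiro:0, Lena:0, Mona:8, Veda:9.
Veda has the largest value, 9, making it the main broker — the node through which the most shortest paths run.

Veda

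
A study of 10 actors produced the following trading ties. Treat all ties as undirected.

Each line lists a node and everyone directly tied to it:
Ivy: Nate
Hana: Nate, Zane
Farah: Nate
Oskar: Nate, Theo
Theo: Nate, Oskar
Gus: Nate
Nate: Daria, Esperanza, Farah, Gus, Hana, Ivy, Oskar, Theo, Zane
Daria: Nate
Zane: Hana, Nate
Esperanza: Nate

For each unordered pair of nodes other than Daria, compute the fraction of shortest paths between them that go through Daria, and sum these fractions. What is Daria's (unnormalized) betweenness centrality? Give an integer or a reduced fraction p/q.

0

No shortest path between any pair of other nodes passes through Daria.
Summing the contributions gives betweenness(Daria) = 0.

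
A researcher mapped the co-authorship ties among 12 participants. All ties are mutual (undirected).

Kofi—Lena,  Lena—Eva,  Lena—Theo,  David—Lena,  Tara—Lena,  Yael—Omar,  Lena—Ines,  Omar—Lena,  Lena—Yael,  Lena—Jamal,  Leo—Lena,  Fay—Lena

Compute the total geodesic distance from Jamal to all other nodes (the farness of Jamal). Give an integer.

21

Distances from Jamal: David:2, Eva:2, Fay:2, Ines:2, Kofi:2, Lena:1, Leo:2, Omar:2, Tara:2, Theo:2, Yael:2.
Sum = 2 + 2 + 2 + 2 + 2 + 1 + 2 + 2 + 2 + 2 + 2 = 21.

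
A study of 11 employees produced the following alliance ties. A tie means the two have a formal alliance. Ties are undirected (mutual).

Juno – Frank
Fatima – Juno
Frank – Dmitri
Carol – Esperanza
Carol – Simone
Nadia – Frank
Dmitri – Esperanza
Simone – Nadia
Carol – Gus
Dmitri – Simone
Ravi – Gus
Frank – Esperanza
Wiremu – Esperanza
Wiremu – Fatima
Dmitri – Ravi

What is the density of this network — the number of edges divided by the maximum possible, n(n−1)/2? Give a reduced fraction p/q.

3/11

There are 15 edges and 11 nodes, so the maximum possible is C(11,2) = 55.
Density = 15/55 = 3/11.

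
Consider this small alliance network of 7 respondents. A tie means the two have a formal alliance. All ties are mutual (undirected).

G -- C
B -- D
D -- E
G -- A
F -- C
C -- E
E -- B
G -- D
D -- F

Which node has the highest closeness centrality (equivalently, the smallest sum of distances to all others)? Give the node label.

Farness (sum of distances to all others) for each node — A:14, B:11, C:9, D:8, E:10, F:11, G:9.
The smallest farness is 8, for D, so D has the highest closeness.

D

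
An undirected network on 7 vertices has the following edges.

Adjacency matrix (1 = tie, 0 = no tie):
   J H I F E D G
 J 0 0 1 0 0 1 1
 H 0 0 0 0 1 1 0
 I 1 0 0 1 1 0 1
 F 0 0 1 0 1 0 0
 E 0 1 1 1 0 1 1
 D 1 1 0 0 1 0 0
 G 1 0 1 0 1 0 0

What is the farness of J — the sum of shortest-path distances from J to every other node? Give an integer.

Distances from J: D:1, E:2, F:2, G:1, H:2, I:1.
Sum = 1 + 2 + 2 + 1 + 2 + 1 = 9.

9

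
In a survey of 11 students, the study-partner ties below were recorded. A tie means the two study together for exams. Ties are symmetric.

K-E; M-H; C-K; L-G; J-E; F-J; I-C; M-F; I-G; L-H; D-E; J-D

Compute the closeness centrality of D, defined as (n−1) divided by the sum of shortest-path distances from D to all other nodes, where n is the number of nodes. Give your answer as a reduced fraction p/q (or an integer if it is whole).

Distances from D: C:3, E:1, F:2, G:5, H:4, I:4, J:1, K:2, L:5, M:3. Sum = 30.
n = 11, so closeness = 10/30 = 1/3.

1/3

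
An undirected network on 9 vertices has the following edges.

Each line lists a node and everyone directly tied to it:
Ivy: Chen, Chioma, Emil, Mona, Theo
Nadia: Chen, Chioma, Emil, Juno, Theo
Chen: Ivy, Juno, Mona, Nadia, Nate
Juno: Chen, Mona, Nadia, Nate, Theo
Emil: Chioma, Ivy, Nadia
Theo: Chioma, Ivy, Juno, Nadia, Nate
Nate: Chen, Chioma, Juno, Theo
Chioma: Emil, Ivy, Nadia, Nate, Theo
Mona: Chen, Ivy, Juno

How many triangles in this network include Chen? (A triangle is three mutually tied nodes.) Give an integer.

4

Chen's neighbors: Ivy, Juno, Mona, Nadia, and Nate.
Neighbor pairs that are themselves tied: Chen–Ivy–Mona; Chen–Juno–Mona; Chen–Juno–Nadia; Chen–Juno–Nate. Each forms one triangle with Chen, for 4 in total.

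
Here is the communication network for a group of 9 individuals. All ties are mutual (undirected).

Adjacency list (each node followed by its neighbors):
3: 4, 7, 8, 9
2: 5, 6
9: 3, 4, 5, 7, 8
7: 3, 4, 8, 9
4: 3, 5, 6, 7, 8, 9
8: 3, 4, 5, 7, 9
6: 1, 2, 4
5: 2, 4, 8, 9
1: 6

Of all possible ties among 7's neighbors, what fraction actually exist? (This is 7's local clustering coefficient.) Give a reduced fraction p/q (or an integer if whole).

7's neighbors: 3, 4, 8, and 9 (k = 4).
Possible neighbor pairs: C(4,2) = 6. Edges among them: 3–4, 3–8, 3–9, 4–8, 4–9, 8–9 → e = 6.
Clustering(7) = 6/6 = 1.

1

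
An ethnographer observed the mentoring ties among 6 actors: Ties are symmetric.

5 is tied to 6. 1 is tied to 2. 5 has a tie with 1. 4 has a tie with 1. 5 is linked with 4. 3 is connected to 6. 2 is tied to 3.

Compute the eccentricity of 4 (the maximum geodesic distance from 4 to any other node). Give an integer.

3

Distances from 4: 1:1, 2:2, 3:3, 5:1, 6:2.
The largest is 3 (to 3), so the eccentricity of 4 is 3.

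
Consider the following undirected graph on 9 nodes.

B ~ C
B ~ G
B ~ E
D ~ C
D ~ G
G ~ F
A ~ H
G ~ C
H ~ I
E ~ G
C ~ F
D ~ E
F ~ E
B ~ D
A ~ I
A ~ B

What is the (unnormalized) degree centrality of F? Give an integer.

3

F is directly tied to C, E, and G. That is 3 neighbors, so the degree of F is 3.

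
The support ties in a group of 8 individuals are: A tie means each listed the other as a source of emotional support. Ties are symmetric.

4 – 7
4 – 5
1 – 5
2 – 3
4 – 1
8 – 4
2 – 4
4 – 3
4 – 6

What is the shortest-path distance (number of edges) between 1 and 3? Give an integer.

2

One shortest route is 1 – 4 – 3, which uses 2 edges, and 1 and 3 are not directly tied, so nothing shorter exists. So d(1,3) = 2.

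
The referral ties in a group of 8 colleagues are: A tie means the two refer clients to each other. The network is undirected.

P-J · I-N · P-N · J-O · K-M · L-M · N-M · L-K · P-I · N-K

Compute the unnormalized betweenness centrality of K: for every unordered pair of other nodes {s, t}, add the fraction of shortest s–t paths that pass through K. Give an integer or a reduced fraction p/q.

5/2

Pairs whose geodesics pass through K — I–L: 1/2; N–L: 1/2; J–L: 1/2; P–L: 1/2; O–L: 1/2.
All other pairs contribute 0.
Summing the contributions gives betweenness(K) = 5/2.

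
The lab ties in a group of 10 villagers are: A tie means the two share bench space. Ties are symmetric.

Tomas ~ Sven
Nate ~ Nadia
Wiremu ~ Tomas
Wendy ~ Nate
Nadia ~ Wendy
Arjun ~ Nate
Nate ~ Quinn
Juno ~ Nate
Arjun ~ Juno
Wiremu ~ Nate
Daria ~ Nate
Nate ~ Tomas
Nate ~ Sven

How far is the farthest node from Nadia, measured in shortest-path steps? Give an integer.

Distances from Nadia: Arjun:2, Daria:2, Juno:2, Nate:1, Quinn:2, Sven:2, Tomas:2, Wendy:1, Wiremu:2.
The largest is 2 (to Tomas, Juno, Quinn, Sven, Wiremu, Arjun, and Daria), so the eccentricity of Nadia is 2.

2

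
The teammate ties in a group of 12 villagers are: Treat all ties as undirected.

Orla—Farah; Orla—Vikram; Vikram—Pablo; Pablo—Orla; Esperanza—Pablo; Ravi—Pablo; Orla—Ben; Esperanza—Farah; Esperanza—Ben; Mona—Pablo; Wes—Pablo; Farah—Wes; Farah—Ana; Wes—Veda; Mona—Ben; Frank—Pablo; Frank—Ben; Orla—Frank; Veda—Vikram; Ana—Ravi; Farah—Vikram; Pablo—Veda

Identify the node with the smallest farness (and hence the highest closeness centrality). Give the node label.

Farness (sum of distances to all others) for each node — Ana:24, Ben:22, Esperanza:19, Farah:18, Frank:20, Mona:22, Orla:17, Pablo:14, Ravi:21, Veda:21, Vikram:18, Wes:20.
The smallest farness is 14, for Pablo, so Pablo has the highest closeness.

Pablo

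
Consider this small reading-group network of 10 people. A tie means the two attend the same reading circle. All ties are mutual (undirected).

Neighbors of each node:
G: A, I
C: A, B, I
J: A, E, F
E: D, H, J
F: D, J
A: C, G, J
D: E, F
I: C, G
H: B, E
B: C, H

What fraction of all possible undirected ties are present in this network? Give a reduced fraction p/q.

There are 12 edges and 10 nodes, so the maximum possible is C(10,2) = 45.
Density = 12/45 = 4/15.

4/15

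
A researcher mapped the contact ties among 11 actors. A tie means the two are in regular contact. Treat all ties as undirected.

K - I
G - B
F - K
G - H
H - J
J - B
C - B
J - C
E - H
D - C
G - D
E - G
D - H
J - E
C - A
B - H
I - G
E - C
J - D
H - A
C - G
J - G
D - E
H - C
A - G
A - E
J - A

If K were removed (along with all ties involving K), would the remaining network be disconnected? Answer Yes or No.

Removing K leaves {F} with no path to {A, B, C, D, E, G, H, I, and J}, so the network splits into 2 components. K is a cut vertex.

Yes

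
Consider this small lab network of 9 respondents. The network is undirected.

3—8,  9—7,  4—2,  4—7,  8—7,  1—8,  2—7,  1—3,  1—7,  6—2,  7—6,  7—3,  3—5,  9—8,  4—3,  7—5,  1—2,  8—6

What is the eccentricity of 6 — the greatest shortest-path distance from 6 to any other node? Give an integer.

2

Distances from 6: 1:2, 2:1, 3:2, 4:2, 5:2, 7:1, 8:1, 9:2.
The largest is 2 (to 1, 4, 9, 3, and 5), so the eccentricity of 6 is 2.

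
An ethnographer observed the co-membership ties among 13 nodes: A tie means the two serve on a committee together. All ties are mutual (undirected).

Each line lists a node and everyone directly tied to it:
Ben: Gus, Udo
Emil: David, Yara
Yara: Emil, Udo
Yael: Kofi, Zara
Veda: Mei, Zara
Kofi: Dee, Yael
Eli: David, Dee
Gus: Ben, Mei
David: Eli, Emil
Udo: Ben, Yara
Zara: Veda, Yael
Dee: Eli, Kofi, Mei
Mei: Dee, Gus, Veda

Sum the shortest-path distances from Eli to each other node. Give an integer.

32

Distances from Eli: Ben:4, David:1, Dee:1, Emil:2, Gus:3, Kofi:2, Mei:2, Udo:4, Veda:3, Yael:3, Yara:3, Zara:4.
Sum = 4 + 1 + 1 + 2 + 3 + 2 + 2 + 4 + 3 + 3 + 3 + 4 = 32.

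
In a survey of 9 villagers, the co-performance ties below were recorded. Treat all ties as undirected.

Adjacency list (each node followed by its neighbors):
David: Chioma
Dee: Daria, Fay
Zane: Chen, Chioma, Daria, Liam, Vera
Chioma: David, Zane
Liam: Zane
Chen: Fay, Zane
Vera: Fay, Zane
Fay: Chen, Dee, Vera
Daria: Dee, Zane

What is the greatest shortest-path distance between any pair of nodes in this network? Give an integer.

4

Eccentricity of each node (its greatest distance to any other): Chen:3, Chioma:3, Daria:3, David:4, Dee:4, Fay:4, Liam:3, Vera:3, Zane:2.
The maximum eccentricity is 4, realized for instance by the pair Fay–David via Fay – Chen – Zane – Chioma – David. So the diameter is 4.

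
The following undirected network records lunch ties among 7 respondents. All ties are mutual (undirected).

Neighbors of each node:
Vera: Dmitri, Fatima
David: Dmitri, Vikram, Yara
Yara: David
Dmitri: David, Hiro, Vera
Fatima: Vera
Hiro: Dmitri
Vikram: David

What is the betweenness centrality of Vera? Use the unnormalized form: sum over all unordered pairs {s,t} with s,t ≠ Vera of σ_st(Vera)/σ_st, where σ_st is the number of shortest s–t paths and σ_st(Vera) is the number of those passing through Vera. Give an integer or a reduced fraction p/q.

5

Pairs whose geodesics pass through Vera — Vikram–Fatima: 1; David–Fatima: 1; Fatima–Hiro: 1; Fatima–Yara: 1; Fatima–Dmitri: 1.
All other pairs contribute 0.
Summing the contributions gives betweenness(Vera) = 5.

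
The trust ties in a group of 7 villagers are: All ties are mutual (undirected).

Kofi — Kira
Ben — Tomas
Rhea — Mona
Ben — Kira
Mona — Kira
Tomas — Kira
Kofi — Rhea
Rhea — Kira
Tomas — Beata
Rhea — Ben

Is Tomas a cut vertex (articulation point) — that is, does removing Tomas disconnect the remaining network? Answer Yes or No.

Yes

Removing Tomas leaves {Beata} with no path to {Ben, Kira, Kofi, Mona, and Rhea}, so the network splits into 2 components. Tomas is a cut vertex.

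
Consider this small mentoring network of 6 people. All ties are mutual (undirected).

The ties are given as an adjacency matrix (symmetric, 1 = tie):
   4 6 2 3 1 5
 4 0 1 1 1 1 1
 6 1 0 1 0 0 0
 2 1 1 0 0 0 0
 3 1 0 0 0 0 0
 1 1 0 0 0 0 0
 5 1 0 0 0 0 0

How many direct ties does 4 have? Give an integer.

4 is directly tied to 1, 2, 3, 5, and 6. That is 5 neighbors, so the degree of 4 is 5.

5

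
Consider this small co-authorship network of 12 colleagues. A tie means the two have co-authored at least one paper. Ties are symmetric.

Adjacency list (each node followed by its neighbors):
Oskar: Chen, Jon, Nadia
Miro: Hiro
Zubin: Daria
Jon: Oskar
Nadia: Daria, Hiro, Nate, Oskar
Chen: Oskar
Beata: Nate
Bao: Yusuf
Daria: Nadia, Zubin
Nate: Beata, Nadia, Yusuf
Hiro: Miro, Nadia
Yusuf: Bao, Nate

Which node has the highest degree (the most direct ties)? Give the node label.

Degrees — Bao:1, Beata:1, Chen:1, Daria:2, Hiro:2, Jon:1, Miro:1, Nadia:4, Nate:3, Oskar:3, Yusuf:2, Zubin:1.
The maximum is 4, attained only by Nadia.

Nadia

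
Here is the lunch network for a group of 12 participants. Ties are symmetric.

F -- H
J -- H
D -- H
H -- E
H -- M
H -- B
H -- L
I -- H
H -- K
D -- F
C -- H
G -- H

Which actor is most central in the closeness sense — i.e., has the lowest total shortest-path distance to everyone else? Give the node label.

Farness (sum of distances to all others) for each node — B:21, C:21, D:20, E:21, F:20, G:21, H:11, I:21, J:21, K:21, L:21, M:21.
The smallest farness is 11, for H, so H has the highest closeness.

H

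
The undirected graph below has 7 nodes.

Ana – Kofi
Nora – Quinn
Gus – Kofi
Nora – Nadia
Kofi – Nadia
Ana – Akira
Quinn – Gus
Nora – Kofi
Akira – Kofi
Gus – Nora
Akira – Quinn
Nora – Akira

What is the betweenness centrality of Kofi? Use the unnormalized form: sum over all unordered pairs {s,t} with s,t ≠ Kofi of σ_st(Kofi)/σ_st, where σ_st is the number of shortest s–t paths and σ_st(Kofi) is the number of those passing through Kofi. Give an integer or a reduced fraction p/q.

23/6

Pairs whose geodesics pass through Kofi — Nora–Ana: 1/2; Ana–Nadia: 1; Ana–Gus: 1; Nadia–Gus: 1/2; Nadia–Akira: 1/2; Gus–Akira: 1/3.
All other pairs contribute 0.
Summing the contributions gives betweenness(Kofi) = 23/6.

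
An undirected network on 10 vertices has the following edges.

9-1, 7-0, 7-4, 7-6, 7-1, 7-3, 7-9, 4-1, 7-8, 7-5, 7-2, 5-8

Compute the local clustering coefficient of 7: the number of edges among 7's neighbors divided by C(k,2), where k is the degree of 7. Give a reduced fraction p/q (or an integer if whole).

7's neighbors: 0, 1, 2, 3, 4, 5, 6, 8, and 9 (k = 9).
Possible neighbor pairs: C(9,2) = 36. Edges among them: 1–4, 1–9, 5–8 → e = 3.
Clustering(7) = 3/36 = 1/12.

1/12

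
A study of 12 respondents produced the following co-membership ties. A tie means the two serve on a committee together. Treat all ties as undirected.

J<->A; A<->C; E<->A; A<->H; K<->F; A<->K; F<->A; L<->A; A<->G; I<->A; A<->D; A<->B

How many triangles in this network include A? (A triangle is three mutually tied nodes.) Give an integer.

1

A's neighbors: B, C, D, E, F, G, H, I, J, K, and L.
Neighbor pairs that are themselves tied: A–F–K. Each forms one triangle with A, for 1 in total.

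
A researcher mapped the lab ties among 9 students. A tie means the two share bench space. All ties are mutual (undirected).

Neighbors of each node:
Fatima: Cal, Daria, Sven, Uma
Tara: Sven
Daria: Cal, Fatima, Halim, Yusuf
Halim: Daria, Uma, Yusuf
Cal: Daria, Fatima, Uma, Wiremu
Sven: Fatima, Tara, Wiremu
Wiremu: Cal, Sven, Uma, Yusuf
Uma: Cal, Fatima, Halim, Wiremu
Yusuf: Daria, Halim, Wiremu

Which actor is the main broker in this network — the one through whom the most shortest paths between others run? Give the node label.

Sven

Unnormalized betweenness of each node: Cal:7/6, Daria:3, Fatima:16/3, Halim:5/6, Sven:22/3, Tara:0, Uma:17/6, Wiremu:6, Yusuf:3/2.
Sven has the largest value, 22/3, making it the main broker — the node through which the most shortest paths run.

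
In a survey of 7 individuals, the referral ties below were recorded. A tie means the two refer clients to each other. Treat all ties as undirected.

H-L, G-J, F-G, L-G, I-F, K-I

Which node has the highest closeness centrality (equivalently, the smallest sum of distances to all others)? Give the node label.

G

Farness (sum of distances to all others) for each node — F:11, G:10, H:18, I:14, J:15, K:19, L:13.
The smallest farness is 10, for G, so G has the highest closeness.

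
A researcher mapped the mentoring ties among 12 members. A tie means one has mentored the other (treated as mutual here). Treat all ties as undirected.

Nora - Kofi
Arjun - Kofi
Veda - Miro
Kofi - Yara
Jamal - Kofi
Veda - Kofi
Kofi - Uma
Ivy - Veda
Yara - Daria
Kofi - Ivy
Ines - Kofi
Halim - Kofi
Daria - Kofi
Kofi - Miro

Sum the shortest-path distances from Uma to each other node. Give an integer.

Distances from Uma: Arjun:2, Daria:2, Halim:2, Ines:2, Ivy:2, Jamal:2, Kofi:1, Miro:2, Nora:2, Veda:2, Yara:2.
Sum = 2 + 2 + 2 + 2 + 2 + 2 + 1 + 2 + 2 + 2 + 2 = 21.

21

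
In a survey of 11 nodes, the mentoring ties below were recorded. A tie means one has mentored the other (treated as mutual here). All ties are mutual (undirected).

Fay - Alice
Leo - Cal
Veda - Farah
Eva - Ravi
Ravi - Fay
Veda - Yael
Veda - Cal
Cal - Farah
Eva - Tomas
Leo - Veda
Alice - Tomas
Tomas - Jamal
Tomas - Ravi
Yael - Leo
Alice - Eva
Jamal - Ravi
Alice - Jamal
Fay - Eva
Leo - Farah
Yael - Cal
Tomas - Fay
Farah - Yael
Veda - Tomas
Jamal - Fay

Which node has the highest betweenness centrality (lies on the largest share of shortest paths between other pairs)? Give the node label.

Unnormalized betweenness of each node: Alice:1/4, Cal:0, Eva:1/4, Farah:0, Fay:1/2, Jamal:1/4, Leo:0, Ravi:1/4, Tomas:51/2, Veda:24, Yael:0.
Tomas has the largest value, 51/2, making it the main broker — the node through which the most shortest paths run.

Tomas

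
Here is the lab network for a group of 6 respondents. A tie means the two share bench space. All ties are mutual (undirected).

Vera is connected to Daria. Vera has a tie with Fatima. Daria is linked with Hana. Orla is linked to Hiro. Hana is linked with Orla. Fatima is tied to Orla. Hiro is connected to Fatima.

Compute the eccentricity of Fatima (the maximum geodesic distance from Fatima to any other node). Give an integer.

Distances from Fatima: Daria:2, Hana:2, Hiro:1, Orla:1, Vera:1.
The largest is 2 (to Daria and Hana), so the eccentricity of Fatima is 2.

2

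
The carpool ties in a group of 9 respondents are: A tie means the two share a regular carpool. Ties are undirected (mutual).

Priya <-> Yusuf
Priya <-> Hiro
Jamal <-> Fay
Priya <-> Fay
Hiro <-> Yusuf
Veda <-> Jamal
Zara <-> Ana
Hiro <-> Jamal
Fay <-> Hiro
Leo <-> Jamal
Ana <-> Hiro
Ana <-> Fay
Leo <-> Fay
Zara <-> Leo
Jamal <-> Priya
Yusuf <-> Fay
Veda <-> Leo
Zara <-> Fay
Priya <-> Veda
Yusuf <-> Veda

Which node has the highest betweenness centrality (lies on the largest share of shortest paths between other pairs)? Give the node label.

Unnormalized betweenness of each node: Ana:1/2, Fay:85/12, Hiro:17/8, Jamal:5/3, Leo:2, Priya:13/12, Veda:13/12, Yusuf:5/6, Zara:5/8.
Fay has the largest value, 85/12, making it the main broker — the node through which the most shortest paths run.

Fay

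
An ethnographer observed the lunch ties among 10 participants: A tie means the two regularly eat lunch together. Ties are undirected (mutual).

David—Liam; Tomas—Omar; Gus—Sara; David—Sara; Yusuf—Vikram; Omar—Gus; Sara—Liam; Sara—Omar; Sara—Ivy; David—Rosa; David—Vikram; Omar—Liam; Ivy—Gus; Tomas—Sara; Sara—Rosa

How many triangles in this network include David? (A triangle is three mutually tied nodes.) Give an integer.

David's neighbors: Liam, Rosa, Sara, and Vikram.
Neighbor pairs that are themselves tied: David–Liam–Sara; David–Rosa–Sara. Each forms one triangle with David, for 2 in total.

2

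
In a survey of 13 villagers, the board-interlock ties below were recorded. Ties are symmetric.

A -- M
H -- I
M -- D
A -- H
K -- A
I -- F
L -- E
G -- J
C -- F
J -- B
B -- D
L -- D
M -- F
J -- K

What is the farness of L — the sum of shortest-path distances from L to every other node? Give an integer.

35

Distances from L: A:3, B:2, C:4, D:1, E:1, F:3, G:4, H:4, I:4, J:3, K:4, M:2.
Sum = 3 + 2 + 4 + 1 + 1 + 3 + 4 + 4 + 4 + 3 + 4 + 2 = 35.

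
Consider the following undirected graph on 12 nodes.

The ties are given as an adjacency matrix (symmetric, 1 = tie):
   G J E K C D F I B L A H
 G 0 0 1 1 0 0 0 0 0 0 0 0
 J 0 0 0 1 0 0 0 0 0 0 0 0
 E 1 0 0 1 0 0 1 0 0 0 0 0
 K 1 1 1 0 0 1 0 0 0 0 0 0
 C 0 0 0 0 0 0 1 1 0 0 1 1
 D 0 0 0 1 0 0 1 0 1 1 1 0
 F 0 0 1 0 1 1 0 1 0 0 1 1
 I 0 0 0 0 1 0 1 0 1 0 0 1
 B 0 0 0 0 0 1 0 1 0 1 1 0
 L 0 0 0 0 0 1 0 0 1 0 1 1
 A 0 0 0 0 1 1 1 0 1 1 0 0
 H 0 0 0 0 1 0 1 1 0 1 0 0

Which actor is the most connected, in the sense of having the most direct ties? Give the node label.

F

Degrees — A:5, B:4, C:4, D:5, E:3, F:6, G:2, H:4, I:4, J:1, K:4, L:4.
The maximum is 6, attained only by F.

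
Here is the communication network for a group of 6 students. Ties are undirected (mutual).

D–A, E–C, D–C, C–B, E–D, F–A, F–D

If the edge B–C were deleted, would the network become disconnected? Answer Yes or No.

Without the B–C edge there is no alternate route between B and C, so the network disconnects. It is a bridge.

Yes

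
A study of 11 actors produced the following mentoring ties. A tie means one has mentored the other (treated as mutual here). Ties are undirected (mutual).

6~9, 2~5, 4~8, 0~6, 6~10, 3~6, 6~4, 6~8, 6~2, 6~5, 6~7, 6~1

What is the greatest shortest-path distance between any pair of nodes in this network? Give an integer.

2

Eccentricity of each node (its greatest distance to any other): 0:2, 1:2, 2:2, 3:2, 4:2, 5:2, 6:1, 7:2, 8:2, 9:2, 10:2.
The maximum eccentricity is 2, realized for instance by the pair 0–7 via 0 – 6 – 7. So the diameter is 2.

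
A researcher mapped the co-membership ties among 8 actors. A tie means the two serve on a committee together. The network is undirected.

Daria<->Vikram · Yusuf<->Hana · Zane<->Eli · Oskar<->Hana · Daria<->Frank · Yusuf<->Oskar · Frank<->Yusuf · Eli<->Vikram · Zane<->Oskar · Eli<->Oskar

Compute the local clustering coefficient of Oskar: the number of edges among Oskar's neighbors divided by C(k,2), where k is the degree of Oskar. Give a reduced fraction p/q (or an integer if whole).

Oskar's neighbors: Eli, Hana, Yusuf, and Zane (k = 4).
Possible neighbor pairs: C(4,2) = 6. Edges among them: Eli–Zane, Hana–Yusuf → e = 2.
Clustering(Oskar) = 2/6 = 1/3.

1/3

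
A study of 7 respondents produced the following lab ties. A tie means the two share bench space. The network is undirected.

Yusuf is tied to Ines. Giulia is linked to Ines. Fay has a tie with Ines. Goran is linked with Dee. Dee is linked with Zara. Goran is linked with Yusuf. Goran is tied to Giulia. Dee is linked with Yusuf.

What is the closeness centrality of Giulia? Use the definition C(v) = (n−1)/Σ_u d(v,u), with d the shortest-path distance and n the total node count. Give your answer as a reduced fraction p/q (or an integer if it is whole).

Distances from Giulia: Dee:2, Fay:2, Goran:1, Ines:1, Yusuf:2, Zara:3. Sum = 11.
n = 7, so closeness = 6/11.

6/11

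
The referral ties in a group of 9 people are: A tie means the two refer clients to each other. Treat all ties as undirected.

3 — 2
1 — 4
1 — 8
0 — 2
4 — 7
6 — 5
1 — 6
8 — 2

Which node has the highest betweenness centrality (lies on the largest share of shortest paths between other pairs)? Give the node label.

1

Unnormalized betweenness of each node: 0:0, 1:20, 2:13, 3:0, 4:7, 5:0, 6:7, 7:0, 8:15.
1 has the largest value, 20, making it the main broker — the node through which the most shortest paths run.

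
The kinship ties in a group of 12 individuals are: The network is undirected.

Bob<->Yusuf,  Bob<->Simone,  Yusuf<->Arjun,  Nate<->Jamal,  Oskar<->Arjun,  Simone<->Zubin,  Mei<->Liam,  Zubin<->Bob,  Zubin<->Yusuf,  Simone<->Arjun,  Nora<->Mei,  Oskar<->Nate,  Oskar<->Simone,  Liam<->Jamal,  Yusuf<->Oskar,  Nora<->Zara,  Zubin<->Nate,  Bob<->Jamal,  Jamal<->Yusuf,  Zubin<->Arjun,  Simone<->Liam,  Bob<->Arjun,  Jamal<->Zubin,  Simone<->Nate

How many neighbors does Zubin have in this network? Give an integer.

6

Zubin is directly tied to Arjun, Bob, Jamal, Nate, Simone, and Yusuf. That is 6 neighbors, so the degree of Zubin is 6.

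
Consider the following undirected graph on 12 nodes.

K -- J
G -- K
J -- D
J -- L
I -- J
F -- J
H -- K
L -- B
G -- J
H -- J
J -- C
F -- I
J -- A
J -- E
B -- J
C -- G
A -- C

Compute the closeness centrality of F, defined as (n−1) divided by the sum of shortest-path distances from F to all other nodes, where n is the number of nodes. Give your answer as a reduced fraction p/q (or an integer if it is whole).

11/20

Distances from F: A:2, B:2, C:2, D:2, E:2, G:2, H:2, I:1, J:1, K:2, L:2. Sum = 20.
n = 12, so closeness = 11/20.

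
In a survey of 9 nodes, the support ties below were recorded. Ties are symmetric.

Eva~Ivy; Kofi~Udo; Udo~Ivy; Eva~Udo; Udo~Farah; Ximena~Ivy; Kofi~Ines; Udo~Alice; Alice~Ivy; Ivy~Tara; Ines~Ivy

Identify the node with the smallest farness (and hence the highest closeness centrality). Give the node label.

Ivy

Farness (sum of distances to all others) for each node — Alice:14, Eva:14, Farah:18, Ines:15, Ivy:10, Kofi:16, Tara:17, Udo:11, Ximena:17.
The smallest farness is 10, for Ivy, so Ivy has the highest closeness.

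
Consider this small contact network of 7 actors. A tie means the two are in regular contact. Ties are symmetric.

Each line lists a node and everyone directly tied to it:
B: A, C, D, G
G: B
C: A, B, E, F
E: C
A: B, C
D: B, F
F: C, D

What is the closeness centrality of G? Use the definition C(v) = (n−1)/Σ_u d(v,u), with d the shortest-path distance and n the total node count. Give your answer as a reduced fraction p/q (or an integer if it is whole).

6/13

Distances from G: A:2, B:1, C:2, D:2, E:3, F:3. Sum = 13.
n = 7, so closeness = 6/13.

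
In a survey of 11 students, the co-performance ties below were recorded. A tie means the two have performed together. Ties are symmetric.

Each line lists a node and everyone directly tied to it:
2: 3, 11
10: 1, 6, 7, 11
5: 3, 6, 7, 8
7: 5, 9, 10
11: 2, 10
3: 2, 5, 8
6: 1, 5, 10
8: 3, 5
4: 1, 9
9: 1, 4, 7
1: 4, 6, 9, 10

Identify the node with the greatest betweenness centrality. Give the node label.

Unnormalized betweenness of each node: 1:47/6, 2:8/3, 3:14/3, 4:0, 5:27/2, 6:37/6, 7:47/6, 8:0, 9:3, 10:31/3, 11:5.
5 has the largest value, 27/2, making it the main broker — the node through which the most shortest paths run.

5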